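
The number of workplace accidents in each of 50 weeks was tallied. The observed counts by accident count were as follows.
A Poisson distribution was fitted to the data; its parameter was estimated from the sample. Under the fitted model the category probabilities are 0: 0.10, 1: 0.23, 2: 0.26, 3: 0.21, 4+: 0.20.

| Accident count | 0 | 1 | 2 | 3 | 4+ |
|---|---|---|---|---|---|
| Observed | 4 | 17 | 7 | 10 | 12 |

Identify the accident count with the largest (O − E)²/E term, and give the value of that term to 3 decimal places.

Expected counts E_i = n·p_i: 50×0.10 = 5, 50×0.23 = 11.5, 50×0.26 = 13, 50×0.21 = 10.5, 50×0.20 = 10.
0: (4 − 5)²/5 = 1/5 = 0.2000
1: (17 − 11.5)²/11.5 = 30.25/11.5 = 2.6304
2: (7 − 13)²/13 = 36/13 = 2.7692
3: (10 − 10.5)²/10.5 = 0.25/10.5 = 0.0238
4+: (12 − 10)²/10 = 4/10 = 0.4000
The largest term is for 2: 2.769.

2, 2.769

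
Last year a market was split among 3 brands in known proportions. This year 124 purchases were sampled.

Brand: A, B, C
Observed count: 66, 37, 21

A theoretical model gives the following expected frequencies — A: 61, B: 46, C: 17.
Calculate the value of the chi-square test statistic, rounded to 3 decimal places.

3.112

A: (66 − 61)²/61 = 25/61 = 0.4098
B: (37 − 46)²/46 = 81/46 = 1.7609
C: (21 − 17)²/17 = 16/17 = 0.9412
Sum = 3.112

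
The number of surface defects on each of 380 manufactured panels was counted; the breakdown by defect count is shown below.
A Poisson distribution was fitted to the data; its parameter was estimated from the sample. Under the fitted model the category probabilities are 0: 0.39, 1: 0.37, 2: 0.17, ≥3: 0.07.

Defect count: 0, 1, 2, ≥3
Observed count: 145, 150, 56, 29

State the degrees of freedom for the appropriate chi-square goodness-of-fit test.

There are k = 4 categories and 1 parameter estimated from the data, so df = 4 − 1 − 1 = 2.

2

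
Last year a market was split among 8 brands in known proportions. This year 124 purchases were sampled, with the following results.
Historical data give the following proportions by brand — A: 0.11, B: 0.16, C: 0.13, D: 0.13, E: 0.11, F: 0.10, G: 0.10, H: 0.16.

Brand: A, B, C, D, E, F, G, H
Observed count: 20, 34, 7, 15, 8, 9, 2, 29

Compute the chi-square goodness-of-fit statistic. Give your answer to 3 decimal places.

34.525

Expected counts E_i = n·p_i: 124×0.11 = 13.64, 124×0.16 = 19.84, 124×0.13 = 16.12, 124×0.13 = 16.12, 124×0.11 = 13.64, 124×0.10 = 12.4, 124×0.10 = 12.4, 124×0.16 = 19.84.
cat         O        E   (O−E)²/E
A          20    13.64     2.9655
B          34    19.84    10.1061
C           7    16.12     5.1597
D          15    16.12     0.0778
E           8    13.64     2.3321
F           9     12.4     0.9323
G           2     12.4     8.7226
H          29    19.84     4.2291
Sum = 34.525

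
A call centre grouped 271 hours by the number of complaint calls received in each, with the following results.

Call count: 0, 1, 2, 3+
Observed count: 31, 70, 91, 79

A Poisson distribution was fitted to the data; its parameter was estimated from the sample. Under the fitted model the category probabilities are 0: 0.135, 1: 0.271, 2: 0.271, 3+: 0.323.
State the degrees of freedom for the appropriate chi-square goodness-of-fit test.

2

There are k = 4 categories and 1 parameter estimated from the data, so df = 4 − 1 − 1 = 2.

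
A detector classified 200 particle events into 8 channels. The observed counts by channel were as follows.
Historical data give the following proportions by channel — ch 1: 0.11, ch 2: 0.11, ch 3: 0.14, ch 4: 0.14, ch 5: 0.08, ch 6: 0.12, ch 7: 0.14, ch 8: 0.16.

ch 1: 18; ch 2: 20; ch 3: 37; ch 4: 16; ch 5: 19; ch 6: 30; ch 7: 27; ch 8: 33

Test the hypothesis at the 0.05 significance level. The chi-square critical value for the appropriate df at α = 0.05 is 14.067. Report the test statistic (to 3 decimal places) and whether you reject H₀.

Expected counts E_i = n·p_i: 200×0.11 = 22, 200×0.11 = 22, 200×0.14 = 28, 200×0.14 = 28, 200×0.08 = 16, 200×0.12 = 24, 200×0.14 = 28, 200×0.16 = 32.
cat         O        E   (O−E)²/E
ch 1       18       22     0.7273
ch 2       20       22     0.1818
ch 3       37       28     2.8929
ch 4       16       28     5.1429
ch 5       19       16     0.5625
ch 6       30       24     1.5000
ch 7       27       28     0.0357
ch 8       33       32     0.0313
Sum = 11.074
df = 7. Since 11.074 < 14.067, we do not reject H₀.

11.074; do not reject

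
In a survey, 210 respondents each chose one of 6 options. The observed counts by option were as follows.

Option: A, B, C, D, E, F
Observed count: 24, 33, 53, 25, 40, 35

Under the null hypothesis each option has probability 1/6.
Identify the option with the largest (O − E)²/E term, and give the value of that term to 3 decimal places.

Expected count for each of the 6 categories: 210/6 = 35.
χ² = (24−35)²/35 + (33−35)²/35 + (53−35)²/35 + (25−35)²/35 + (40−35)²/35 + (35−35)²/35
   = 3.4571 + 0.1143 + 9.2571 + 2.8571 + 0.7143 + 0.0000
The largest term is for C: 9.257.

C, 9.257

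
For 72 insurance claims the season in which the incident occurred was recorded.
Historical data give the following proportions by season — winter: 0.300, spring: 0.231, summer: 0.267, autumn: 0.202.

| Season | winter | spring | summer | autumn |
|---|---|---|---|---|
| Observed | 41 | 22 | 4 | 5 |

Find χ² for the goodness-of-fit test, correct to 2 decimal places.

Expected counts E_i = n·p_i: 72×0.300 = 21.6, 72×0.231 = 16.632, 72×0.267 = 19.224, 72×0.202 = 14.544.
winter: (41 − 21.6)²/21.6 = 376.36/21.6 = 17.424
spring: (22 − 16.632)²/16.632 = 28.815424/16.632 = 1.733
summer: (4 − 19.224)²/19.224 = 231.770176/19.224 = 12.056
autumn: (5 − 14.544)²/14.544 = 91.087936/14.544 = 6.263
Sum = 37.48

37.48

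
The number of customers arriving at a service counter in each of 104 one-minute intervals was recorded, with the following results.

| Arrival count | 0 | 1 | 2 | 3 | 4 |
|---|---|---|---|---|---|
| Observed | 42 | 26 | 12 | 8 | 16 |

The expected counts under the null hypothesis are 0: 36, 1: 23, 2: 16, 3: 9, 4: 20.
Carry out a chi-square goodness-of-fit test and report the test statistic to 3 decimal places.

χ² = (42−36)²/36 + (26−23)²/23 + (12−16)²/16 + (8−9)²/9 + (16−20)²/20
   = 1.0000 + 0.3913 + 1.0000 + 0.1111 + 0.8000
Sum = 3.302

3.302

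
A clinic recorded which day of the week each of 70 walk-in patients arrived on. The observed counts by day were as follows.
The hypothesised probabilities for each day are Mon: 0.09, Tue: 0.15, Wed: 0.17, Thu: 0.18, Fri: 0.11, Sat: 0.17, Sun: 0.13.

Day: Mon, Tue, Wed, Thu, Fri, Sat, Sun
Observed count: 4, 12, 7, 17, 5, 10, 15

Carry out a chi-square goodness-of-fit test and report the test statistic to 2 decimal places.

Expected counts E_i = n·p_i: 70×0.09 = 6.3, 70×0.15 = 10.5, 70×0.17 = 11.9, 70×0.18 = 12.6, 70×0.11 = 7.7, 70×0.17 = 11.9, 70×0.13 = 9.1.
χ² = (4−6.3)²/6.3 + (12−10.5)²/10.5 + (7−11.9)²/11.9 + (17−12.6)²/12.6 + (5−7.7)²/7.7 + (10−11.9)²/11.9 + (15−9.1)²/9.1
   = 0.840 + 0.214 + 2.018 + 1.537 + 0.947 + 0.303 + 3.825
Sum = 9.68

9.68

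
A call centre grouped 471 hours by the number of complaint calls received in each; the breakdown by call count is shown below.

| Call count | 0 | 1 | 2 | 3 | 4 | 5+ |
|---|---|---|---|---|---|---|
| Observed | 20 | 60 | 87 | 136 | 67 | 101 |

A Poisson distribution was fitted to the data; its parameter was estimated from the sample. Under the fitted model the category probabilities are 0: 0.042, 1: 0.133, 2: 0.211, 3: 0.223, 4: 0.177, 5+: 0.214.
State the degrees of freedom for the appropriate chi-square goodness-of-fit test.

4

There are k = 6 categories and 1 parameter estimated from the data, so df = 6 − 1 − 1 = 4.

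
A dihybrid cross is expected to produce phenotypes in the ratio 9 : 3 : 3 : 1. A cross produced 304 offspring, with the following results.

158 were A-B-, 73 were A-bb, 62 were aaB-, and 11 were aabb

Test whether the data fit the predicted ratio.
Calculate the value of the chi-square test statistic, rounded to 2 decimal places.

Ratio total = 16. Expected counts: 304×9/16 = 171, 304×3/16 = 57, 304×3/16 = 57, 304×1/16 = 19.
cat         O        E   (O−E)²/E
A-B-      158      171      0.988
A-bb       73       57      4.491
aaB-       62       57      0.439
aabb       11       19      3.368
Sum = 9.29

9.29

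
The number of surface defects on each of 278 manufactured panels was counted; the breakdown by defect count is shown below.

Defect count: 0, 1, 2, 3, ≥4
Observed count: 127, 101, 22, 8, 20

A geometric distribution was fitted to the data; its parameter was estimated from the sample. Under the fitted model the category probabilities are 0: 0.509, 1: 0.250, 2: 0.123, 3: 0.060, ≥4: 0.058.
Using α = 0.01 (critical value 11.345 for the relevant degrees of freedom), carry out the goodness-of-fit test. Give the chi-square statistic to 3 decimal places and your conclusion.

25.560; reject

Expected counts E_i = n·p_i: 278×0.509 = 141.502, 278×0.250 = 69.5, 278×0.123 = 34.194, 278×0.060 = 16.68, 278×0.058 = 16.124.
χ² = (127−141.502)²/141.502 + (101−69.5)²/69.5 + (22−34.194)²/34.194 + (8−16.68)²/16.68 + (20−16.124)²/16.124
   = 1.4863 + 14.2770 + 4.3485 + 4.5169 + 0.9317
Sum = 25.560
df = 3. Since 25.560 > 11.345, we reject H₀.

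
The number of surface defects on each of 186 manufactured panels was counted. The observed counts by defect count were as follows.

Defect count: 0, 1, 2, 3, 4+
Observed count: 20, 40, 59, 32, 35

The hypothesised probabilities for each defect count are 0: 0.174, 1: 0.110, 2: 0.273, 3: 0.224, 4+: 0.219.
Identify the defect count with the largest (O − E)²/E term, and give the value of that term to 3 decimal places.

Expected counts E_i = n·p_i: 186×0.174 = 32.364, 186×0.110 = 20.46, 186×0.273 = 50.778, 186×0.224 = 41.664, 186×0.219 = 40.734.
cat         O        E   (O−E)²/E
0          20   32.364     4.7234
1          40    20.46    18.6614
2          59   50.778     1.3313
3          32   41.664     2.2416
4+         35   40.734     0.8072
The largest term is for 1: 18.661.

1, 18.661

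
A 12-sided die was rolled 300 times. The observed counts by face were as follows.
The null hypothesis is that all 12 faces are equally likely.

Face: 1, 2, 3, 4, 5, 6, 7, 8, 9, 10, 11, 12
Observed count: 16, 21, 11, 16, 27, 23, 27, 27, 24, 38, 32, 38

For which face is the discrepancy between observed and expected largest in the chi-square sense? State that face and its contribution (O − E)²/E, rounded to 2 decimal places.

Under H₀ each category has probability 1/12, so each expected count is 300/12 = 25.
1: (16 − 25)²/25 = 81/25 = 3.240
2: (21 − 25)²/25 = 16/25 = 0.640
3: (11 − 25)²/25 = 196/25 = 7.840
4: (16 − 25)²/25 = 81/25 = 3.240
5: (27 − 25)²/25 = 4/25 = 0.160
6: (23 − 25)²/25 = 4/25 = 0.160
7: (27 − 25)²/25 = 4/25 = 0.160
8: (27 − 25)²/25 = 4/25 = 0.160
9: (24 − 25)²/25 = 1/25 = 0.040
10: (38 − 25)²/25 = 169/25 = 6.760
11: (32 − 25)²/25 = 49/25 = 1.960
12: (38 − 25)²/25 = 169/25 = 6.760
The largest term is for 3: 7.84.

3, 7.84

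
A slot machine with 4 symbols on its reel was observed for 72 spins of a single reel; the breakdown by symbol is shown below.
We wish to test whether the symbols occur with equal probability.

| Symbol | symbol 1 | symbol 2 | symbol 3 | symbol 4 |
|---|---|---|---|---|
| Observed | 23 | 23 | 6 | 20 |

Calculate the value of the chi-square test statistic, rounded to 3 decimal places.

Expected count for each of the 4 categories: 72/4 = 18.
χ² = (23−18)²/18 + (23−18)²/18 + (6−18)²/18 + (20−18)²/18
   = 1.3889 + 1.3889 + 8.0000 + 0.2222
Sum = 11.000

11.000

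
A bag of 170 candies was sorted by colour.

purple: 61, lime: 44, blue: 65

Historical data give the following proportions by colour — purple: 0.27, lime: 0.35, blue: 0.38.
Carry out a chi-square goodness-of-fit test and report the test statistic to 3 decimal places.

9.008

Expected counts E_i = n·p_i: 170×0.27 = 45.9, 170×0.35 = 59.5, 170×0.38 = 64.6.
cat         O        E   (O−E)²/E
purple     61     45.9     4.9675
lime       44     59.5     4.0378
blue       65     64.6     0.0025
Sum = 9.008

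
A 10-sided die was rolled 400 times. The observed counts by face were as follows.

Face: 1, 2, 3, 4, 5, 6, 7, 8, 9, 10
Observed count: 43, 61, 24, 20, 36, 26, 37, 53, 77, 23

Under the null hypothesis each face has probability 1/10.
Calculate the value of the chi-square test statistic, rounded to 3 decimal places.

Expected count for each of the 10 categories: 400/10 = 40.
1: (43 − 40)²/40 = 9/40 = 0.2250
2: (61 − 40)²/40 = 441/40 = 11.0250
3: (24 − 40)²/40 = 256/40 = 6.4000
4: (20 − 40)²/40 = 400/40 = 10.0000
5: (36 − 40)²/40 = 16/40 = 0.4000
6: (26 − 40)²/40 = 196/40 = 4.9000
7: (37 − 40)²/40 = 9/40 = 0.2250
8: (53 − 40)²/40 = 169/40 = 4.2250
9: (77 − 40)²/40 = 1369/40 = 34.2250
10: (23 − 40)²/40 = 289/40 = 7.2250
Sum = 78.850

78.850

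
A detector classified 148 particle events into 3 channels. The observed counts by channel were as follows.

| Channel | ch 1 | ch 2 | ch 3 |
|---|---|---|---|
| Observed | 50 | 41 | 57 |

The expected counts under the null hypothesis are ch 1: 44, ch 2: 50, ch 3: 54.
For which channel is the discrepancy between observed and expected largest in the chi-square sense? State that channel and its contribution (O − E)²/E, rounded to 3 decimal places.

ch 2, 1.620

cat         O        E   (O−E)²/E
ch 1       50       44     0.8182
ch 2       41       50     1.6200
ch 3       57       54     0.1667
The largest term is for ch 2: 1.620.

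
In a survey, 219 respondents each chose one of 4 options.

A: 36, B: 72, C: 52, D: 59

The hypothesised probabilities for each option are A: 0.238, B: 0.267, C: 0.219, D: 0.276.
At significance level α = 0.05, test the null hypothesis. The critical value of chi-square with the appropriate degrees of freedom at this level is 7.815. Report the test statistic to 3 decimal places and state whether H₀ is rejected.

Expected counts E_i = n·p_i: 219×0.238 = 52.122, 219×0.267 = 58.473, 219×0.219 = 47.961, 219×0.276 = 60.444.
A: (36 − 52.122)²/52.122 = 259.918884/52.122 = 4.9867
B: (72 − 58.473)²/58.473 = 182.979729/58.473 = 3.1293
C: (52 − 47.961)²/47.961 = 16.313521/47.961 = 0.3401
D: (59 − 60.444)²/60.444 = 2.085136/60.444 = 0.0345
Sum = 8.491
df = 3. Since 8.491 > 7.815, we reject H₀.

8.491; reject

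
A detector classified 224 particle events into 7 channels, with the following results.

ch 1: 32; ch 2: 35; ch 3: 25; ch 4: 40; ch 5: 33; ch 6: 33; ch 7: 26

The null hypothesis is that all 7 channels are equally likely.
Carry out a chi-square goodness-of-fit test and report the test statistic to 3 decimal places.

5.000

Under H₀ each category has probability 1/7, so each expected count is 224/7 = 32.
ch 1: (32 − 32)²/32 = 0/32 = 0.0000
ch 2: (35 − 32)²/32 = 9/32 = 0.2813
ch 3: (25 − 32)²/32 = 49/32 = 1.5313
ch 4: (40 − 32)²/32 = 64/32 = 2.0000
ch 5: (33 − 32)²/32 = 1/32 = 0.0313
ch 6: (33 − 32)²/32 = 1/32 = 0.0313
ch 7: (26 − 32)²/32 = 36/32 = 1.1250
Sum = 5.000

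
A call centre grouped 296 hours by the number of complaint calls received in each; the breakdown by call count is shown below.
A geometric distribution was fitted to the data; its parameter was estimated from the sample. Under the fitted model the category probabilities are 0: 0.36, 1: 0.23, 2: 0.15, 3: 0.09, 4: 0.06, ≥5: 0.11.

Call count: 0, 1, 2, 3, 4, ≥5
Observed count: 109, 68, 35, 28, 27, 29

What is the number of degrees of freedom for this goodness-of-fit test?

4

There are k = 6 categories and 1 parameter estimated from the data, so df = 6 − 1 − 1 = 4.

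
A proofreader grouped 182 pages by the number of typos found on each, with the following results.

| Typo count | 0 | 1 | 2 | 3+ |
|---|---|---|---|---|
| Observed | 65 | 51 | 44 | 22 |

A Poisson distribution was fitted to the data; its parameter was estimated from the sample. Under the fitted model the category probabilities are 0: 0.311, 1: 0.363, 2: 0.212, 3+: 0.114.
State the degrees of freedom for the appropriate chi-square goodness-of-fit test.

2

There are k = 4 categories and 1 parameter estimated from the data, so df = 4 − 1 − 1 = 2.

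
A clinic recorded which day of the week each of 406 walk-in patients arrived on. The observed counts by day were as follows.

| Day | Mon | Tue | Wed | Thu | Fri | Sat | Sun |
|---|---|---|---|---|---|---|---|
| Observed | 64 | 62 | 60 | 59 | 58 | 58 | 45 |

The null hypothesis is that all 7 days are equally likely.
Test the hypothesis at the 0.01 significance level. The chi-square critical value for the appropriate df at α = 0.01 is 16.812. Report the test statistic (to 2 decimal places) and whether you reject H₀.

Under H₀ each category has probability 1/7, so each expected count is 406/7 = 58.
Mon: (64 − 58)²/58 = 36/58 = 0.621
Tue: (62 − 58)²/58 = 16/58 = 0.276
Wed: (60 − 58)²/58 = 4/58 = 0.069
Thu: (59 − 58)²/58 = 1/58 = 0.017
Fri: (58 − 58)²/58 = 0/58 = 0.000
Sat: (58 − 58)²/58 = 0/58 = 0.000
Sun: (45 − 58)²/58 = 169/58 = 2.914
Sum = 3.90
df = 6. Since 3.90 < 16.812, we do not reject H₀.

3.90; do not reject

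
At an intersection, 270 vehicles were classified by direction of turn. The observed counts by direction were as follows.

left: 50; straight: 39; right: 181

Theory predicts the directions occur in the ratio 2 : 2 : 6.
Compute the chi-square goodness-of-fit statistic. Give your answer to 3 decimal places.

6.691

Ratio total = 10. Expected counts: 270×2/10 = 54, 270×2/10 = 54, 270×6/10 = 162.
left: (50 − 54)²/54 = 16/54 = 0.2963
straight: (39 − 54)²/54 = 225/54 = 4.1667
right: (181 − 162)²/162 = 361/162 = 2.2284
Sum = 6.691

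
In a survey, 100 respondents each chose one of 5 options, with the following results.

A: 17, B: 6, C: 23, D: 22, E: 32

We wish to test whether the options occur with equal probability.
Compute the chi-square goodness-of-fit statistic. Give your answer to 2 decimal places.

18.10

Under H₀ each category has probability 1/5, so each expected count is 100/5 = 20.
χ² = (17−20)²/20 + (6−20)²/20 + (23−20)²/20 + (22−20)²/20 + (32−20)²/20
   = 0.450 + 9.800 + 0.450 + 0.200 + 7.200
Sum = 18.10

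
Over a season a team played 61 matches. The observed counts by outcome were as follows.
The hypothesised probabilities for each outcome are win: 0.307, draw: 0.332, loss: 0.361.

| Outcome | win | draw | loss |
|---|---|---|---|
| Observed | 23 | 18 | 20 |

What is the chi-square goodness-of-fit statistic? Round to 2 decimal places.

Expected counts E_i = n·p_i: 61×0.307 = 18.727, 61×0.332 = 20.252, 61×0.361 = 22.021.
χ² = (23−18.727)²/18.727 + (18−20.252)²/20.252 + (20−22.021)²/22.021
   = 0.975 + 0.250 + 0.185
Sum = 1.41

1.41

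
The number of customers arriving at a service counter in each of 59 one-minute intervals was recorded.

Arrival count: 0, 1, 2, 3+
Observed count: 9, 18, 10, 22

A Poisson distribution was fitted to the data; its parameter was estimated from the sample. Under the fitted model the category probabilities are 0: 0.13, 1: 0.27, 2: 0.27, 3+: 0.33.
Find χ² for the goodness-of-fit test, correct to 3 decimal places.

Expected counts E_i = n·p_i: 59×0.13 = 7.67, 59×0.27 = 15.93, 59×0.27 = 15.93, 59×0.33 = 19.47.
χ² = (9−7.67)²/7.67 + (18−15.93)²/15.93 + (10−15.93)²/15.93 + (22−19.47)²/19.47
   = 0.2306 + 0.2690 + 2.2075 + 0.3288
Sum = 3.036

3.036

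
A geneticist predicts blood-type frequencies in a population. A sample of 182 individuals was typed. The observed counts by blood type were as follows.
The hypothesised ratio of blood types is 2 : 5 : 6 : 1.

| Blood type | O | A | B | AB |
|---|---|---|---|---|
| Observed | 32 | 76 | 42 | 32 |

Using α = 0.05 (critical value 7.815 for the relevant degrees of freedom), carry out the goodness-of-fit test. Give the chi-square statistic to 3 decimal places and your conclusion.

47.631; reject

Ratio total = 14. Expected counts: 182×2/14 = 26, 182×5/14 = 65, 182×6/14 = 78, 182×1/14 = 13.
O: (32 − 26)²/26 = 36/26 = 1.3846
A: (76 − 65)²/65 = 121/65 = 1.8615
B: (42 − 78)²/78 = 1296/78 = 16.6154
AB: (32 − 13)²/13 = 361/13 = 27.7692
Sum = 47.631
df = 3. Since 47.631 > 7.815, we reject H₀.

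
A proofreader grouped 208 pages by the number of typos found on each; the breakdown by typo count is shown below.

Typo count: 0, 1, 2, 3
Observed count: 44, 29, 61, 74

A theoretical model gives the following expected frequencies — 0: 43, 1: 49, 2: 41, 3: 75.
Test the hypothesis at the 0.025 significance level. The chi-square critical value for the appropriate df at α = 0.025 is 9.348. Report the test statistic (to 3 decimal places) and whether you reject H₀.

17.956; reject

χ² = (44−43)²/43 + (29−49)²/49 + (61−41)²/41 + (74−75)²/75
   = 0.0233 + 8.1633 + 9.7561 + 0.0133
Sum = 17.956
df = 3. Since 17.956 > 9.348, we reject H₀.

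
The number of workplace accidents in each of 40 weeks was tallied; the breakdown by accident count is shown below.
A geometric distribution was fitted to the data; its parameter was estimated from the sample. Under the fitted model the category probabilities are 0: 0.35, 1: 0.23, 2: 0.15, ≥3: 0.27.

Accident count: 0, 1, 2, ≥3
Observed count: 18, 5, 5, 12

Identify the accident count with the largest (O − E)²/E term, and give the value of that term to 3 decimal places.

1, 1.917

Expected counts E_i = n·p_i: 40×0.35 = 14, 40×0.23 = 9.2, 40×0.15 = 6, 40×0.27 = 10.8.
χ² = (18−14)²/14 + (5−9.2)²/9.2 + (5−6)²/6 + (12−10.8)²/10.8
   = 1.1429 + 1.9174 + 0.1667 + 0.1333
The largest term is for 1: 1.917.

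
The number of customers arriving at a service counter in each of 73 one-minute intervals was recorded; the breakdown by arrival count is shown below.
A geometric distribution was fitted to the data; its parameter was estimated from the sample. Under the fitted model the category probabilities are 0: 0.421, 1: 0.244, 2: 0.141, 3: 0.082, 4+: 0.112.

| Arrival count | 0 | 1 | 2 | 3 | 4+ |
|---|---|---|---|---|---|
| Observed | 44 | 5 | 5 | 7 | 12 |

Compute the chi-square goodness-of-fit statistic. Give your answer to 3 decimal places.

Expected counts E_i = n·p_i: 73×0.421 = 30.733, 73×0.244 = 17.812, 73×0.141 = 10.293, 73×0.082 = 5.986, 73×0.112 = 8.176.
cat         O        E   (O−E)²/E
0          44   30.733     5.7272
1           5   17.812     9.2155
2           5   10.293     2.7218
3           7    5.986     0.1718
4+         12    8.176     1.7885
Sum = 19.625

19.625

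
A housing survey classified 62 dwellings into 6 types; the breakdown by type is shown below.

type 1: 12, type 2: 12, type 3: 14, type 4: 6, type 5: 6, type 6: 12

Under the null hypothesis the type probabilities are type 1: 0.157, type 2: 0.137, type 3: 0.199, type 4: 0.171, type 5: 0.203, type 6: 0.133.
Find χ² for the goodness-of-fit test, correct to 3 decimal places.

Expected counts E_i = n·p_i: 62×0.157 = 9.734, 62×0.137 = 8.494, 62×0.199 = 12.338, 62×0.171 = 10.602, 62×0.203 = 12.586, 62×0.133 = 8.246.
cat         O        E   (O−E)²/E
type 1     12    9.734     0.5275
type 2     12    8.494     1.4471
type 3     14   12.338     0.2239
type 4      6   10.602     1.9976
type 5      6   12.586     3.4463
type 6     12    8.246     1.7090
Sum = 9.351

9.351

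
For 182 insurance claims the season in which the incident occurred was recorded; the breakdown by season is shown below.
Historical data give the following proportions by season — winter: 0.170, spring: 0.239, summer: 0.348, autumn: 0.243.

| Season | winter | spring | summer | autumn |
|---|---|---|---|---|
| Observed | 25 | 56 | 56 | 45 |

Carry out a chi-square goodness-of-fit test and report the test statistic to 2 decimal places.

Expected counts E_i = n·p_i: 182×0.170 = 30.94, 182×0.239 = 43.498, 182×0.348 = 63.336, 182×0.243 = 44.226.
winter: (25 − 30.94)²/30.94 = 35.2836/30.94 = 1.140
spring: (56 − 43.498)²/43.498 = 156.300004/43.498 = 3.593
summer: (56 − 63.336)²/63.336 = 53.816896/63.336 = 0.850
autumn: (45 − 44.226)²/44.226 = 0.599076/44.226 = 0.014
Sum = 5.60

5.60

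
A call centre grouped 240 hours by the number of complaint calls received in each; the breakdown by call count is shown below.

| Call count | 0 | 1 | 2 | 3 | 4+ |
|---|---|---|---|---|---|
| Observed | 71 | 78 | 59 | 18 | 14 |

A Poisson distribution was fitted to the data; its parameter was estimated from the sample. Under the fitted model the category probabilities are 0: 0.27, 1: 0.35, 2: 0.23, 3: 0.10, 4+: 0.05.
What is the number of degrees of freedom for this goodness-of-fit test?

There are k = 5 categories and 1 parameter estimated from the data, so df = 5 − 1 − 1 = 3.

3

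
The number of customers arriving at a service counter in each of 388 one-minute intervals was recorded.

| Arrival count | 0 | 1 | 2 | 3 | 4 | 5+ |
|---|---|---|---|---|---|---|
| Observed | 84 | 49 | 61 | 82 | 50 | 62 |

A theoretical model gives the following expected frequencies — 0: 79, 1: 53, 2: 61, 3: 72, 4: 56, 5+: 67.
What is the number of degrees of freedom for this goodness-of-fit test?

5

There are k = 6 categories and no parameters were estimated from the data, so df = 6 − 1 = 5.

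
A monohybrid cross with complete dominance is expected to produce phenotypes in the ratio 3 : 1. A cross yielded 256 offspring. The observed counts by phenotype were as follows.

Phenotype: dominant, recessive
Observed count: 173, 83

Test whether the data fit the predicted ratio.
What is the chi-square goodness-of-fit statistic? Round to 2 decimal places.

7.52

Ratio total = 4. Expected counts: 256×3/4 = 192, 256×1/4 = 64.
cat            O        E   (O−E)²/E
dominant     173      192      1.880
recessive     83       64      5.641
Sum = 7.52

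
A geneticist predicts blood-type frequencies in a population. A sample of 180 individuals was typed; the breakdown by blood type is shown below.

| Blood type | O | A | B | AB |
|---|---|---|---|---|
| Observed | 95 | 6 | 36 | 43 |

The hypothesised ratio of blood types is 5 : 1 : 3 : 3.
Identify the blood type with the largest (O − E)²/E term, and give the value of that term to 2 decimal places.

A, 5.40

Ratio total = 12. Expected counts: 180×5/12 = 75, 180×1/12 = 15, 180×3/12 = 45, 180×3/12 = 45.
χ² = (95−75)²/75 + (6−15)²/15 + (36−45)²/45 + (43−45)²/45
   = 5.333 + 5.400 + 1.800 + 0.089
The largest term is for A: 5.40.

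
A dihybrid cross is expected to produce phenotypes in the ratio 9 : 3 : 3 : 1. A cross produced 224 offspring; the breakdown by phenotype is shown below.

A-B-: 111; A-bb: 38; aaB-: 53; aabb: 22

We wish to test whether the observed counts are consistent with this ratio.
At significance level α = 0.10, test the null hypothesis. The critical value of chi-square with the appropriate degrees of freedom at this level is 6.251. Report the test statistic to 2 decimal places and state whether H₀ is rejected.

9.62; reject

Ratio total = 16. Expected counts: 224×9/16 = 126, 224×3/16 = 42, 224×3/16 = 42, 224×1/16 = 14.
A-B-: (111 − 126)²/126 = 225/126 = 1.786
A-bb: (38 − 42)²/42 = 16/42 = 0.381
aaB-: (53 − 42)²/42 = 121/42 = 2.881
aabb: (22 − 14)²/14 = 64/14 = 4.571
Sum = 9.62
df = 3. Since 9.62 > 6.251, we reject H₀.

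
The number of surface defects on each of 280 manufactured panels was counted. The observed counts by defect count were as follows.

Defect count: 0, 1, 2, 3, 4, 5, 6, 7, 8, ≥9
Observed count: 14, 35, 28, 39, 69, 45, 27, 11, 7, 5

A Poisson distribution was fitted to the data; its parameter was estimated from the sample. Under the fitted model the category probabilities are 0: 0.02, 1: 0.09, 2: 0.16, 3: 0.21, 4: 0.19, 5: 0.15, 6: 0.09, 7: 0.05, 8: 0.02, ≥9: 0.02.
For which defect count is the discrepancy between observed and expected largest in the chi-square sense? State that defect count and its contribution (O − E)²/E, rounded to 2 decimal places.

0, 12.60

Expected counts E_i = n·p_i: 280×0.02 = 5.6, 280×0.09 = 25.2, 280×0.16 = 44.8, 280×0.21 = 58.8, 280×0.19 = 53.2, 280×0.15 = 42, 280×0.09 = 25.2, 280×0.05 = 14, 280×0.02 = 5.6, 280×0.02 = 5.6.
0: (14 − 5.6)²/5.6 = 70.56/5.6 = 12.600
1: (35 − 25.2)²/25.2 = 96.04/25.2 = 3.811
2: (28 − 44.8)²/44.8 = 282.24/44.8 = 6.300
3: (39 − 58.8)²/58.8 = 392.04/58.8 = 6.667
4: (69 − 53.2)²/53.2 = 249.64/53.2 = 4.692
5: (45 − 42)²/42 = 9/42 = 0.214
6: (27 − 25.2)²/25.2 = 3.24/25.2 = 0.129
7: (11 − 14)²/14 = 9/14 = 0.643
8: (7 − 5.6)²/5.6 = 1.96/5.6 = 0.350
≥9: (5 − 5.6)²/5.6 = 0.36/5.6 = 0.064
The largest term is for 0: 12.60.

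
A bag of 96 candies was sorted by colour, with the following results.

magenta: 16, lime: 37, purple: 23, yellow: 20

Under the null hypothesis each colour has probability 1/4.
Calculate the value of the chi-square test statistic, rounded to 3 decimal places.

Under H₀ each category has probability 1/4, so each expected count is 96/4 = 24.
magenta: (16 − 24)²/24 = 64/24 = 2.6667
lime: (37 − 24)²/24 = 169/24 = 7.0417
purple: (23 − 24)²/24 = 1/24 = 0.0417
yellow: (20 − 24)²/24 = 16/24 = 0.6667
Sum = 10.417

10.417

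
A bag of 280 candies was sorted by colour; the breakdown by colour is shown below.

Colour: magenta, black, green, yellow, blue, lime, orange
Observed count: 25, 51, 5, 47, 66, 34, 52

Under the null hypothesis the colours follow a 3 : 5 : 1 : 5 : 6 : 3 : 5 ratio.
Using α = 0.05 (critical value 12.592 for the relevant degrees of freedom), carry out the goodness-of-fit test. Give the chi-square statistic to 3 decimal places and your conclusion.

4.747; do not reject

Ratio total = 28. Expected counts: 280×3/28 = 30, 280×5/28 = 50, 280×1/28 = 10, 280×5/28 = 50, 280×6/28 = 60, 280×3/28 = 30, 280×5/28 = 50.
cat          O        E   (O−E)²/E
magenta     25       30     0.8333
black       51       50     0.0200
green        5       10     2.5000
yellow      47       50     0.1800
blue        66       60     0.6000
lime        34       30     0.5333
orange      52       50     0.0800
Sum = 4.747
df = 6. Since 4.747 < 12.592, we do not reject H₀.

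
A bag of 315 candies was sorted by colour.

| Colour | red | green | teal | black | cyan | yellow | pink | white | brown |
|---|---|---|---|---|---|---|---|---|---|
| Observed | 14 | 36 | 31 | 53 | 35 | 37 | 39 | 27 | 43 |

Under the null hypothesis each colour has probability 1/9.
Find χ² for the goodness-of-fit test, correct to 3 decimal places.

Expected count for each of the 9 categories: 315/9 = 35.
χ² = (14−35)²/35 + (36−35)²/35 + (31−35)²/35 + (53−35)²/35 + (35−35)²/35 + (37−35)²/35 + (39−35)²/35 + (27−35)²/35 + (43−35)²/35
   = 12.6000 + 0.0286 + 0.4571 + 9.2571 + 0.0000 + 0.1143 + 0.4571 + 1.8286 + 1.8286
Sum = 26.571

26.571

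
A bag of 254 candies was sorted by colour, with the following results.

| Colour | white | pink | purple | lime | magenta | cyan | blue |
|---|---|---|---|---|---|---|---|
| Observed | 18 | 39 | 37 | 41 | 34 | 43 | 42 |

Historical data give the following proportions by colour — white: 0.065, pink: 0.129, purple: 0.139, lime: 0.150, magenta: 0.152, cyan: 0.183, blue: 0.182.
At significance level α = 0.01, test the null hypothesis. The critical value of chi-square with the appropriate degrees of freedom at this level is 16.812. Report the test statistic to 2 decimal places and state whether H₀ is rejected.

Expected counts E_i = n·p_i: 254×0.065 = 16.51, 254×0.129 = 32.766, 254×0.139 = 35.306, 254×0.150 = 38.1, 254×0.152 = 38.608, 254×0.183 = 46.482, 254×0.182 = 46.228.
white: (18 − 16.51)²/16.51 = 2.2201/16.51 = 0.134
pink: (39 − 32.766)²/32.766 = 38.862756/32.766 = 1.186
purple: (37 − 35.306)²/35.306 = 2.869636/35.306 = 0.081
lime: (41 − 38.1)²/38.1 = 8.41/38.1 = 0.221
magenta: (34 − 38.608)²/38.608 = 21.233664/38.608 = 0.550
cyan: (43 − 46.482)²/46.482 = 12.124324/46.482 = 0.261
blue: (42 − 46.228)²/46.228 = 17.875984/46.228 = 0.387
Sum = 2.82
df = 6. Since 2.82 < 16.812, we do not reject H₀.

2.82; do not reject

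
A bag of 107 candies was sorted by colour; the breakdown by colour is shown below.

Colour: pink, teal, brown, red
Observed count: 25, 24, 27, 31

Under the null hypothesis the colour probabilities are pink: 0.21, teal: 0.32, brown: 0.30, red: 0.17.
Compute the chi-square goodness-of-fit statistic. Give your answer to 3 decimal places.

13.179

Expected counts E_i = n·p_i: 107×0.21 = 22.47, 107×0.32 = 34.24, 107×0.30 = 32.1, 107×0.17 = 18.19.
χ² = (25−22.47)²/22.47 + (24−34.24)²/34.24 + (27−32.1)²/32.1 + (31−18.19)²/18.19
   = 0.2849 + 3.0624 + 0.8103 + 9.0212
Sum = 13.179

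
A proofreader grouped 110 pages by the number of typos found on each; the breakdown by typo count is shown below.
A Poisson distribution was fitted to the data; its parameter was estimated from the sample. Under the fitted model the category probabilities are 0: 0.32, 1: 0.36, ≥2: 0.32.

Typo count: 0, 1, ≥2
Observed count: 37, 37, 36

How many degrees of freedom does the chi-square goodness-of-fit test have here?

There are k = 3 categories and 1 parameter estimated from the data, so df = 3 − 1 − 1 = 1.

1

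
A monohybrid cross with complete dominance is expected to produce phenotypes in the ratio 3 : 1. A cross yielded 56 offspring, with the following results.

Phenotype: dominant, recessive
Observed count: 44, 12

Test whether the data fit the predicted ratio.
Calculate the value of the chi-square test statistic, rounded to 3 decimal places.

0.381

Ratio total = 4. Expected counts: 56×3/4 = 42, 56×1/4 = 14.
cat            O        E   (O−E)²/E
dominant      44       42     0.0952
recessive     12       14     0.2857
Sum = 0.381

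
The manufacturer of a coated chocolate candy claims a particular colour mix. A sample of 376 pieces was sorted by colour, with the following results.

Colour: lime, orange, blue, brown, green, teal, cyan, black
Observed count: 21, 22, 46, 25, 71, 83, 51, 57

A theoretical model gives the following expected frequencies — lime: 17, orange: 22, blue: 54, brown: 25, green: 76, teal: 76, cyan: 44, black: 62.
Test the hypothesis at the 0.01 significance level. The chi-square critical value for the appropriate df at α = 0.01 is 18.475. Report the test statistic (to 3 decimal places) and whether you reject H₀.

4.617; do not reject

χ² = (21−17)²/17 + (22−22)²/22 + (46−54)²/54 + (25−25)²/25 + (71−76)²/76 + (83−76)²/76 + (51−44)²/44 + (57−62)²/62
   = 0.9412 + 0.0000 + 1.1852 + 0.0000 + 0.3289 + 0.6447 + 1.1136 + 0.4032
Sum = 4.617
df = 7. Since 4.617 < 18.475, we do not reject H₀.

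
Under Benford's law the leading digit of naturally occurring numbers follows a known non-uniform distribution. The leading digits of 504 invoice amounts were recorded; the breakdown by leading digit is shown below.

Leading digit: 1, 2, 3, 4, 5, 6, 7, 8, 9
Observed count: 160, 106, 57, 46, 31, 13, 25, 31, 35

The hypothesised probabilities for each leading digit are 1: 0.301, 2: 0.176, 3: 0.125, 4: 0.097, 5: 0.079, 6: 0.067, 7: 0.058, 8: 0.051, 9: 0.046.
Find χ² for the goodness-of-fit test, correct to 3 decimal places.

Expected counts E_i = n·p_i: 504×0.301 = 151.704, 504×0.176 = 88.704, 504×0.125 = 63, 504×0.097 = 48.888, 504×0.079 = 39.816, 504×0.067 = 33.768, 504×0.058 = 29.232, 504×0.051 = 25.704, 504×0.046 = 23.184.
1: (160 − 151.704)²/151.704 = 68.823616/151.704 = 0.4537
2: (106 − 88.704)²/88.704 = 299.151616/88.704 = 3.3725
3: (57 − 63)²/63 = 36/63 = 0.5714
4: (46 − 48.888)²/48.888 = 8.340544/48.888 = 0.1706
5: (31 − 39.816)²/39.816 = 77.721856/39.816 = 1.9520
6: (13 − 33.768)²/33.768 = 431.309824/33.768 = 12.7727
7: (25 − 29.232)²/29.232 = 17.909824/29.232 = 0.6127
8: (31 − 25.704)²/25.704 = 28.047616/25.704 = 1.0912
9: (35 − 23.184)²/23.184 = 139.617856/23.184 = 6.0222
Sum = 27.019

27.019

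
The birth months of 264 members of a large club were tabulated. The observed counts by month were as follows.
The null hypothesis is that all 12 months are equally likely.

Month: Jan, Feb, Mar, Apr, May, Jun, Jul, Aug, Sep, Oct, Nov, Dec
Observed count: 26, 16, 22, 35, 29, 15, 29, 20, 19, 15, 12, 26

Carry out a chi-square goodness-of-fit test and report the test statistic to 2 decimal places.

Expected count for each of the 12 categories: 264/12 = 22.
Jan: (26 − 22)²/22 = 16/22 = 0.727
Feb: (16 − 22)²/22 = 36/22 = 1.636
Mar: (22 − 22)²/22 = 0/22 = 0.000
Apr: (35 − 22)²/22 = 169/22 = 7.682
May: (29 − 22)²/22 = 49/22 = 2.227
Jun: (15 − 22)²/22 = 49/22 = 2.227
Jul: (29 − 22)²/22 = 49/22 = 2.227
Aug: (20 − 22)²/22 = 4/22 = 0.182
Sep: (19 − 22)²/22 = 9/22 = 0.409
Oct: (15 − 22)²/22 = 49/22 = 2.227
Nov: (12 − 22)²/22 = 100/22 = 4.545
Dec: (26 − 22)²/22 = 16/22 = 0.727
Sum = 24.82

24.82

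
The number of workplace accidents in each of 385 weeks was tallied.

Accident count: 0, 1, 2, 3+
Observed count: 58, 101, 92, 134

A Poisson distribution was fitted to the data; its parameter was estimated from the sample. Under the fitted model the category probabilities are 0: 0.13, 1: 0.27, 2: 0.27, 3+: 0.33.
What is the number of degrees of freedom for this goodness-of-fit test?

There are k = 4 categories and 1 parameter estimated from the data, so df = 4 − 1 − 1 = 2.

2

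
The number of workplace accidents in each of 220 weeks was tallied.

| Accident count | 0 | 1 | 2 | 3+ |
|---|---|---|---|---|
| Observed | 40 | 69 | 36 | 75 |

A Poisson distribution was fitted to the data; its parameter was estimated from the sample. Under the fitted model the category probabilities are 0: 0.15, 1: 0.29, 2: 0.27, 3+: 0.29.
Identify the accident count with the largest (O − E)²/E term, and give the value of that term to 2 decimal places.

2, 9.22

Expected counts E_i = n·p_i: 220×0.15 = 33, 220×0.29 = 63.8, 220×0.27 = 59.4, 220×0.29 = 63.8.
χ² = (40−33)²/33 + (69−63.8)²/63.8 + (36−59.4)²/59.4 + (75−63.8)²/63.8
   = 1.485 + 0.424 + 9.218 + 1.966
The largest term is for 2: 9.22.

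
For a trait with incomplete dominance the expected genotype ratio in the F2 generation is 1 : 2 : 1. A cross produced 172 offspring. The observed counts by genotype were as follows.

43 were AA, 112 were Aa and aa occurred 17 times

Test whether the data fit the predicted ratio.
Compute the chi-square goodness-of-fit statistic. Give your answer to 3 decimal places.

Ratio total = 4. Expected counts: 172×1/4 = 43, 172×2/4 = 86, 172×1/4 = 43.
AA: (43 − 43)²/43 = 0/43 = 0.0000
Aa: (112 − 86)²/86 = 676/86 = 7.8605
aa: (17 − 43)²/43 = 676/43 = 15.7209
Sum = 23.581

23.581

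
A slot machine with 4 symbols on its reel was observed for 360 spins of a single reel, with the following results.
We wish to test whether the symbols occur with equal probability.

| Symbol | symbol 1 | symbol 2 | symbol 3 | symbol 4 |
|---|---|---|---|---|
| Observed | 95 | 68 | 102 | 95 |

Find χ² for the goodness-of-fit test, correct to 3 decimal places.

7.533

Under H₀ each category has probability 1/4, so each expected count is 360/4 = 90.
symbol 1: (95 − 90)²/90 = 25/90 = 0.2778
symbol 2: (68 − 90)²/90 = 484/90 = 5.3778
symbol 3: (102 − 90)²/90 = 144/90 = 1.6000
symbol 4: (95 − 90)²/90 = 25/90 = 0.2778
Sum = 7.533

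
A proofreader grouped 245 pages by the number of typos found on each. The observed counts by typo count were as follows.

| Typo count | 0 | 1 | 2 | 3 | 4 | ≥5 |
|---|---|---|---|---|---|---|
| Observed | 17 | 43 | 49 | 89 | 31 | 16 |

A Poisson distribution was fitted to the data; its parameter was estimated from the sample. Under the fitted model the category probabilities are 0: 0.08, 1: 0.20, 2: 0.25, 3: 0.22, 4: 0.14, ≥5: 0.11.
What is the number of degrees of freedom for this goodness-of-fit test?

There are k = 6 categories and 1 parameter estimated from the data, so df = 6 − 1 − 1 = 4.

4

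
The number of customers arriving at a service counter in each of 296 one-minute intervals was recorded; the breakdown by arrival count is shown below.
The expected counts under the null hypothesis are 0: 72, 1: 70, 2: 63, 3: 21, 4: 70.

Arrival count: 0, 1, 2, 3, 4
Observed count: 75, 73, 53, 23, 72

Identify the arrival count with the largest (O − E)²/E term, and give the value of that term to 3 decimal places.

2, 1.587

cat         O        E   (O−E)²/E
0          75       72     0.1250
1          73       70     0.1286
2          53       63     1.5873
3          23       21     0.1905
4          72       70     0.0571
The largest term is for 2: 1.587.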